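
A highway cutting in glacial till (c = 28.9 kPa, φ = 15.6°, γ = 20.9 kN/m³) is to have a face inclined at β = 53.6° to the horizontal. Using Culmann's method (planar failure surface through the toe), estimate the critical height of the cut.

Culmann's analysis gives the critical failure plane at α_cr = (β + φ)/2 = (53.6 + 15.6)/2 = 34.6°, and the critical height
H_c = (4c/γ) · sinβ cosφ / [1 − cos(β − φ)]
    = (4·28.9/20.9) · sin53.6°·cos15.6° / [1 − cos(38.0°)]
    = 5.531 · 0.8049·0.9632 / [1 − 0.7880]
    = 5.531 · 0.7752 / 0.2120
    = 20.23 m

H_c = 20.23 m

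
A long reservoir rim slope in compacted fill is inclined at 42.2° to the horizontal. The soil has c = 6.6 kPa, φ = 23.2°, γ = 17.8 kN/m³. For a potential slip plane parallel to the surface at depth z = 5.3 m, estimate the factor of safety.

FS = 0.61

For an infinite slope with a slip plane parallel to the surface (no pore pressure): FS = [c + γz cos²β tanφ] / [γz sinβ cosβ].
γz = 17.8·5.3 = 94.34 kN/m²
Numerator = 6.6 + 94.34·cos²42.2°·tan23.2° = 6.6 + 94.34·0.5488·0.4286 = 28.790 kPa
Denominator = 94.34·sin42.2°·cos42.2° = 94.34·0.6717·0.7408 = 46.945 kPa
FS = 28.790 / 46.945 = 0.613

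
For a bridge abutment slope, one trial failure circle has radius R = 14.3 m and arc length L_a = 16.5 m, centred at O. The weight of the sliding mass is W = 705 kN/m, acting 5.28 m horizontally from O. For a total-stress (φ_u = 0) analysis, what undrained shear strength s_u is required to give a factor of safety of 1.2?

FS = s_u·L_a·R / (W·d), so s_u = FS·W·d / (L_a·R).
s_u = 1.2·705·5.28 / (16.50·14.3) = 4466.9 / 235.95 = 18.93 kPa

s_u = 18.9 kPa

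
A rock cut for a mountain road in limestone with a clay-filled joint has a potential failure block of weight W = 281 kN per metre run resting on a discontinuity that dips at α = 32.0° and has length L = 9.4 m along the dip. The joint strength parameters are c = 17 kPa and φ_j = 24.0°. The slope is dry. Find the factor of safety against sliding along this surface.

Resolving the block weight along and normal to the plane and applying the Mohr–Coulomb strength on the joint:
N' = W cosα = 281·cos32.0° = 238.3 kN/m
Driving force T = W sinα = 281·sin32.0° = 148.9 kN/m
Resisting force R = c·L + N'·tanφ_j = 17·9.4 + 238.3·tan24.0° = 159.8 + 106.1 = 265.9 kN/m
FS = R / T = 265.9 / 148.9 = 1.786

FS = 1.79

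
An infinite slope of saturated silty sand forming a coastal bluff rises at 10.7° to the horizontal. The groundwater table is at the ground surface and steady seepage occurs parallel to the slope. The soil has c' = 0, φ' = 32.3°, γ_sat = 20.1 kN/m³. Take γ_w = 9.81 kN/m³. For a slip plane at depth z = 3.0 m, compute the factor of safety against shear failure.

FS = 1.71

With seepage parallel to the slope and the water table at the surface, the effective normal stress on the slip plane uses the buoyant unit weight γ' = γ_sat − γ_w while the driving shear stress uses γ_sat:
FS = [c' + γ' z cos²β tanφ'] / [γ_sat z sinβ cosβ]
(For c' = 0 this reduces to FS = (γ'/γ_sat)·tanφ'/tanβ.)
γ' = 20.1 − 9.81 = 10.29 kN/m³
Numerator = 0.0 + 10.29·3.0·cos²10.7°·tan32.3° = 0.0 + 10.29·3.0·0.9655·0.6322 = 18.842 kPa
Denominator = 20.1·3.0·sin10.7°·cos10.7° = 20.1·3.0·0.1857·0.9826 = 11.001 kPa
FS = 18.842 / 11.001 = 1.713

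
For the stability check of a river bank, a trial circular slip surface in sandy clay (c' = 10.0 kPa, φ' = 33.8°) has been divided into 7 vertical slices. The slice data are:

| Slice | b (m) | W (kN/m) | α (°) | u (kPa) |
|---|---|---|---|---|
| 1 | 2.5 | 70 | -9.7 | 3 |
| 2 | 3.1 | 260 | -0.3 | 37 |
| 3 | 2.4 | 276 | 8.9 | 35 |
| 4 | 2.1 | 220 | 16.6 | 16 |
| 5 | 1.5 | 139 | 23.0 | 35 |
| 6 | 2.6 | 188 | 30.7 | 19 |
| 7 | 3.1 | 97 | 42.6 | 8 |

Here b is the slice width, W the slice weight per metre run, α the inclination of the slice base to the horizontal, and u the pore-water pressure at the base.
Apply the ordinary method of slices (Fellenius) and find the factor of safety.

FS = 2.32

Ordinary method of slices: FS = Σ[c'·Δl_i + (W_i cosα_i − u_i·Δl_i)·tanφ'] / Σ W_i sinα_i, with Δl_i = b_i / cosα_i.
Slice 1: Δl = 2.5/cos(-9.7°) = 2.536 m; N'_1 = 70·cos(-9.7°) − 3·2.536 = 61.4; c'Δl = 25.36; W sinα = -11.8
Slice 2: Δl = 3.1/cos(-0.3°) = 3.100 m; N'_2 = 260·cos(-0.3°) − 37·3.100 = 145.3; c'Δl = 31.00; W sinα = -1.4
Slice 3: Δl = 2.4/cos8.9° = 2.429 m; N'_3 = 276·cos8.9° − 35·2.429 = 187.7; c'Δl = 24.29; W sinα = 42.7
Slice 4: Δl = 2.1/cos16.6° = 2.191 m; N'_4 = 220·cos16.6° − 16·2.191 = 175.8; c'Δl = 21.91; W sinα = 62.9
Slice 5: Δl = 1.5/cos23.0° = 1.630 m; N'_5 = 139·cos23.0° − 35·1.630 = 70.9; c'Δl = 16.30; W sinα = 54.3
Slice 6: Δl = 2.6/cos30.7° = 3.024 m; N'_6 = 188·cos30.7° − 19·3.024 = 104.2; c'Δl = 30.24; W sinα = 96.0
Slice 7: Δl = 3.1/cos42.6° = 4.211 m; N'_7 = 97·cos42.6° − 8·4.211 = 37.7; c'Δl = 42.11; W sinα = 65.7
Σc'Δl = 191.2 kN/m; ΣN' = 782.9 kN/m; ΣW sinα = 308.3 kN/m
Resisting = 191.2 + 782.9·tan33.8° = 191.2 + 524.1 = 715.3 kN/m
FS = 715.3 / 308.3 = 2.320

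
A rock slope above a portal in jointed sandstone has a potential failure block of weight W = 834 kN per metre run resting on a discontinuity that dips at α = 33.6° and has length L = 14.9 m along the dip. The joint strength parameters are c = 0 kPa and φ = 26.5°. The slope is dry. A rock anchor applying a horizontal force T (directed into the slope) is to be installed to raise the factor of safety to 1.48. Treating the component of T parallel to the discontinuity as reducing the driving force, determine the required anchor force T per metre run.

Resolving forces along and normal to the sliding plane, with the horizontal anchor force T adding T·sinα to the effective normal force and T·cosα acting up the plane against the driving force:
FS = [cL + (W cosα + T sinα) tanφ] / [W sinα − T cosα]
Without the anchor: N' = 694.7 kN/m, driving T_d = 461.5 kN/m, resisting R = 0·14.9 + 694.7·tan26.5° = 346.3 kN/m, FS = 0.75.
Setting FS = 1.48 and solving for T:
1.48·(461.5 − T cos33.6°) = 346.3 + T sin33.6°·tan26.5°
T·(sin33.6°·tan26.5° + 1.48·cos33.6°) = 1.48·461.5 − 346.3
T·(0.5534·0.4986 + 1.48·0.8329) = 683.1 − 346.3 = 336.7
T·1.5086 = 336.7
T = 223.2 kN/m

T = 223 kN/m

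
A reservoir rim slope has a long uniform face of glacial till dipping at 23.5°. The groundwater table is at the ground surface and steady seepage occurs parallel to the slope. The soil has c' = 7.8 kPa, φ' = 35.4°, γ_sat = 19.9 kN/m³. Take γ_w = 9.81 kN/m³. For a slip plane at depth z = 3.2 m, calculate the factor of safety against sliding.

With seepage parallel to the slope and the water table at the surface, the effective normal stress on the slip plane uses the buoyant unit weight γ' = γ_sat − γ_w while the driving shear stress uses γ_sat:
FS = [c' + γ' z cos²β tanφ'] / [γ_sat z sinβ cosβ]
γ' = 19.9 − 9.81 = 10.09 kN/m³
Numerator = 7.8 + 10.09·3.2·cos²23.5°·tan35.4° = 7.8 + 10.09·3.2·0.8410·0.7107 = 27.097 kPa
Denominator = 19.9·3.2·sin23.5°·cos23.5° = 19.9·3.2·0.3987·0.9171 = 23.286 kPa
FS = 27.097 / 23.286 = 1.164

FS = 1.16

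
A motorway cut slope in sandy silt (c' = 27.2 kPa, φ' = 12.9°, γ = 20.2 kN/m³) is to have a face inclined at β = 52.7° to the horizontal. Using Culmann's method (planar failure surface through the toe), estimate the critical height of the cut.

Culmann's analysis gives the critical failure plane at α_cr = (β + φ')/2 = (52.7 + 12.9)/2 = 32.8°, and the critical height
H_c = (4c'/γ) · sinβ cosφ' / [1 − cos(β − φ')]
    = (4·27.2/20.2) · sin52.7°·cos12.9° / [1 − cos(39.8°)]
    = 5.386 · 0.7955·0.9748 / [1 − 0.7683]
    = 5.386 · 0.7754 / 0.2317
    = 18.02 m

H_c = 18.02 m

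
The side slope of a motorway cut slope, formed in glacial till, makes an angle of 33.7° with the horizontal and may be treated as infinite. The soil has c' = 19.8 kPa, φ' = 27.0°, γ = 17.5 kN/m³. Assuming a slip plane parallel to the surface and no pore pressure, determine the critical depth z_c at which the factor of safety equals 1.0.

z_c = 10.39 m

Setting FS = 1.00 in FS = [c' + γz cos²β tanφ'] / [γz sinβ cosβ] and solving for z:
z = c' / [γ cosβ (FS·sinβ − cosβ·tanφ')]
  = 19.8 / [17.5·cos33.7°·(1.00·sin33.7° − cos33.7°·tan27.0°)]
  = 19.8 / [17.5·0.8320·(1.00·0.5548 − 0.8320·0.5095)]
  = 19.8 / 1.9064 = 10.386 m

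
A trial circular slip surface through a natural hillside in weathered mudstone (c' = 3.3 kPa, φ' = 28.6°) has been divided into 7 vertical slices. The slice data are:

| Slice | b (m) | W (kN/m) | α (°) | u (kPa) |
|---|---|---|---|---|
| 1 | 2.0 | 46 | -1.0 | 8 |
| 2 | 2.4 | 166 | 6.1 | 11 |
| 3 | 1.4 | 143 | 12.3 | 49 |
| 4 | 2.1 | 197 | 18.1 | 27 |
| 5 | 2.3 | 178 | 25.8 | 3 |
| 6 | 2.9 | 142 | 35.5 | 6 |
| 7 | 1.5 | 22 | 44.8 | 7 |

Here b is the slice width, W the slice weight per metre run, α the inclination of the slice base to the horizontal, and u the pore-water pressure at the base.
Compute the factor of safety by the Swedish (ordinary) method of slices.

FS = 1.37

Ordinary method of slices: FS = Σ[c'·Δl_i + (W_i cosα_i − u_i·Δl_i)·tanφ'] / Σ W_i sinα_i, with Δl_i = b_i / cosα_i.
Slice 1: Δl = 2.0/cos(-1.0°) = 2.000 m; N'_1 = 46·cos(-1.0°) − 8·2.000 = 30.0; c'Δl = 6.60; W sinα = -0.8
Slice 2: Δl = 2.4/cos6.1° = 2.414 m; N'_2 = 166·cos6.1° − 11·2.414 = 138.5; c'Δl = 7.97; W sinα = 17.6
Slice 3: Δl = 1.4/cos12.3° = 1.433 m; N'_3 = 143·cos12.3° − 49·1.433 = 69.5; c'Δl = 4.73; W sinα = 30.5
Slice 4: Δl = 2.1/cos18.1° = 2.209 m; N'_4 = 197·cos18.1° − 27·2.209 = 127.6; c'Δl = 7.29; W sinα = 61.2
Slice 5: Δl = 2.3/cos25.8° = 2.555 m; N'_5 = 178·cos25.8° − 3·2.555 = 152.6; c'Δl = 8.43; W sinα = 77.5
Slice 6: Δl = 2.9/cos35.5° = 3.562 m; N'_6 = 142·cos35.5° − 6·3.562 = 94.2; c'Δl = 11.76; W sinα = 82.5
Slice 7: Δl = 1.5/cos44.8° = 2.114 m; N'_7 = 22·cos44.8° − 7·2.114 = 0.8; c'Δl = 6.98; W sinα = 15.5
Σc'Δl = 53.7 kN/m; ΣN' = 613.2 kN/m; ΣW sinα = 283.9 kN/m
Resisting = 53.7 + 613.2·tan28.6° = 53.7 + 334.4 = 388.1 kN/m
FS = 388.1 / 283.9 = 1.367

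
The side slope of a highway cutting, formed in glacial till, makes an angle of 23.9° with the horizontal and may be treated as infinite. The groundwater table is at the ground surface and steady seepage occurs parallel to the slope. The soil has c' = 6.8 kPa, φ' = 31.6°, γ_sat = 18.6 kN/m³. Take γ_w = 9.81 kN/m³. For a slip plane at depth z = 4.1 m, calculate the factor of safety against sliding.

FS = 0.90

With seepage parallel to the slope and the water table at the surface, the effective normal stress on the slip plane uses the buoyant unit weight γ' = γ_sat − γ_w while the driving shear stress uses γ_sat:
FS = [c' + γ' z cos²β tanφ'] / [γ_sat z sinβ cosβ]
γ' = 18.6 − 9.81 = 8.79 kN/m³
Numerator = 6.8 + 8.79·4.1·cos²23.9°·tan31.6° = 6.8 + 8.79·4.1·0.8359·0.6152 = 25.332 kPa
Denominator = 18.6·4.1·sin23.9°·cos23.9° = 18.6·4.1·0.4051·0.9143 = 28.247 kPa
FS = 25.332 / 28.247 = 0.897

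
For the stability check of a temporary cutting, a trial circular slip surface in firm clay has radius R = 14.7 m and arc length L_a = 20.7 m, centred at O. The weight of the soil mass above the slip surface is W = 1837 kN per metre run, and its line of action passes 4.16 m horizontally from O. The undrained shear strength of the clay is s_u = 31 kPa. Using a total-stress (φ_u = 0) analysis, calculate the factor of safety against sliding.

FS = 1.23

Taking moments about the centre O, the resisting moment is provided by the undrained shear strength acting along the arc:
M_R = s_u·L_a·R = 31·20.70·14.7 = 9433.0 kN·m/m
M_D = W·d = 1837·4.16 = 7641.9 kN·m/m
FS = M_R / M_D = 9433.0 / 7641.9 = 1.234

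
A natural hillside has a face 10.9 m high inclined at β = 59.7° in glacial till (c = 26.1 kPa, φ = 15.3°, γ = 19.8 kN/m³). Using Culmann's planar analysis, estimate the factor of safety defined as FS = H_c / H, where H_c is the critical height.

FS = 1.41

H_c = (4c/γ) · sinβ cosφ / [1 − cos(β − φ)]
    = (4·26.1/19.8) · sin59.7°·cos15.3° / [1 − cos44.4°]
    = 5.273 · 0.8328 / 0.2855 = 15.38 m
FS = H_c / H = 15.38 / 10.9 = 1.411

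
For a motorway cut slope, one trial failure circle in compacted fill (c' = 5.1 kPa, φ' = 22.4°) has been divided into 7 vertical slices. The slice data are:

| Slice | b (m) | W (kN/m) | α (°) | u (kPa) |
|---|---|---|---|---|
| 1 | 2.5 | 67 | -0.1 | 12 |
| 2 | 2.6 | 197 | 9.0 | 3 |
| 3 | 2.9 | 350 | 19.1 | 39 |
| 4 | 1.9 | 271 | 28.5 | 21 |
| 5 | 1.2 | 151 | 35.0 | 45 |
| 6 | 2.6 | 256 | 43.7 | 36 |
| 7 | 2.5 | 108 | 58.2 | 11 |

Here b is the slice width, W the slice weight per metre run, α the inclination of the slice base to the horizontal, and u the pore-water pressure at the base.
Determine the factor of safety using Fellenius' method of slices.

FS = 0.65

Ordinary method of slices: FS = Σ[c'·Δl_i + (W_i cosα_i − u_i·Δl_i)·tanφ'] / Σ W_i sinα_i, with Δl_i = b_i / cosα_i.
Slice 1: Δl = 2.5/cos(-0.1°) = 2.500 m; N'_1 = 67·cos(-0.1°) − 12·2.500 = 37.0; c'Δl = 12.75; W sinα = -0.1
Slice 2: Δl = 2.6/cos9.0° = 2.632 m; N'_2 = 197·cos9.0° − 3·2.632 = 186.7; c'Δl = 13.43; W sinα = 30.8
Slice 3: Δl = 2.9/cos19.1° = 3.069 m; N'_3 = 350·cos19.1° − 39·3.069 = 211.0; c'Δl = 15.65; W sinα = 114.5
Slice 4: Δl = 1.9/cos28.5° = 2.162 m; N'_4 = 271·cos28.5° − 21·2.162 = 192.8; c'Δl = 11.03; W sinα = 129.3
Slice 5: Δl = 1.2/cos35.0° = 1.465 m; N'_5 = 151·cos35.0° − 45·1.465 = 57.8; c'Δl = 7.47; W sinα = 86.6
Slice 6: Δl = 2.6/cos43.7° = 3.596 m; N'_6 = 256·cos43.7° − 36·3.596 = 55.6; c'Δl = 18.34; W sinα = 176.9
Slice 7: Δl = 2.5/cos58.2° = 4.744 m; N'_7 = 108·cos58.2° − 11·4.744 = 4.7; c'Δl = 24.20; W sinα = 91.8
Σc'Δl = 102.9 kN/m; ΣN' = 745.6 kN/m; ΣW sinα = 629.8 kN/m
Resisting = 102.9 + 745.6·tan22.4° = 102.9 + 307.3 = 410.2 kN/m
FS = 410.2 / 629.8 = 0.651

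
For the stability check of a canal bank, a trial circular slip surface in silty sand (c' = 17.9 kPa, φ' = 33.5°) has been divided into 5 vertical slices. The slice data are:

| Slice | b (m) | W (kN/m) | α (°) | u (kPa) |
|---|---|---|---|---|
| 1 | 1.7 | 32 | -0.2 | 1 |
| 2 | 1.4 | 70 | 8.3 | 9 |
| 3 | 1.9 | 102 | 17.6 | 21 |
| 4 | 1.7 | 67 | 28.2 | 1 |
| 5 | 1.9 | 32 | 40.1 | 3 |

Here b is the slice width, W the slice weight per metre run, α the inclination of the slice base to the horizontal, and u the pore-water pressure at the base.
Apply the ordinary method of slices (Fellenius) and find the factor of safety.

FS = 3.37

Ordinary method of slices: FS = Σ[c'·Δl_i + (W_i cosα_i − u_i·Δl_i)·tanφ'] / Σ W_i sinα_i, with Δl_i = b_i / cosα_i.
Slice 1: Δl = 1.7/cos(-0.2°) = 1.700 m; N'_1 = 32·cos(-0.2°) − 1·1.700 = 30.3; c'Δl = 30.43; W sinα = -0.1
Slice 2: Δl = 1.4/cos8.3° = 1.415 m; N'_2 = 70·cos8.3° − 9·1.415 = 56.5; c'Δl = 25.33; W sinα = 10.1
Slice 3: Δl = 1.9/cos17.6° = 1.993 m; N'_3 = 102·cos17.6° − 21·1.993 = 55.4; c'Δl = 35.68; W sinα = 30.8
Slice 4: Δl = 1.7/cos28.2° = 1.929 m; N'_4 = 67·cos28.2° − 1·1.929 = 57.1; c'Δl = 34.53; W sinα = 31.7
Slice 5: Δl = 1.9/cos40.1° = 2.484 m; N'_5 = 32·cos40.1° − 3·2.484 = 17.0; c'Δl = 44.46; W sinα = 20.6
Σc'Δl = 170.4 kN/m; ΣN' = 216.3 kN/m; ΣW sinα = 93.1 kN/m
Resisting = 170.4 + 216.3·tan33.5° = 170.4 + 143.2 = 313.6 kN/m
FS = 313.6 / 93.1 = 3.368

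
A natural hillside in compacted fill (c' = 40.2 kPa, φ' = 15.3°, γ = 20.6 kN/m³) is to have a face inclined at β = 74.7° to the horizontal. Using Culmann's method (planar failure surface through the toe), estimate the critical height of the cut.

H_c = 14.79 m

Culmann's analysis gives the critical failure plane at α_cr = (β + φ')/2 = (74.7 + 15.3)/2 = 45.0°, and the critical height
H_c = (4c'/γ) · sinβ cosφ' / [1 − cos(β − φ')]
    = (4·40.2/20.6) · sin74.7°·cos15.3° / [1 − cos(59.4°)]
    = 7.806 · 0.9646·0.9646 / [1 − 0.5090]
    = 7.806 · 0.9304 / 0.4910
    = 14.79 m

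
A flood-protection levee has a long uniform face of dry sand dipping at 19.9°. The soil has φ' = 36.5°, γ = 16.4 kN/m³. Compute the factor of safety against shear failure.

FS = 2.04

For a dry cohesionless infinite slope the factor of safety is FS = tanφ' / tanβ.
FS = tan36.5° / tan19.9° = 0.7400 / 0.3620 = 2.044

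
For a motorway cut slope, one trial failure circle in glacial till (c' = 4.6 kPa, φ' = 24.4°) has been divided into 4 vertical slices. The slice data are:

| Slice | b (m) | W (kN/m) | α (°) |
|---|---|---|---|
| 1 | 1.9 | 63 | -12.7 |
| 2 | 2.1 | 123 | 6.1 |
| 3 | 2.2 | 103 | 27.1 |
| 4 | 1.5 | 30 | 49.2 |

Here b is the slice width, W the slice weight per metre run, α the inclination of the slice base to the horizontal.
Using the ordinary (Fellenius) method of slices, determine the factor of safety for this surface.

FS = 2.53

Ordinary method of slices: FS = Σ[c'·Δl_i + (W_i cosα_i)·tanφ'] / Σ W_i sinα_i, with Δl_i = b_i / cosα_i.
Slice 1: Δl = 1.9/cos(-12.7°) = 1.948 m; N'_1 = 63·cos(-12.7°) = 61.5; c'Δl = 8.96; W sinα = -13.9
Slice 2: Δl = 2.1/cos6.1° = 2.112 m; N'_2 = 123·cos6.1° = 122.3; c'Δl = 9.72; W sinα = 13.1
Slice 3: Δl = 2.2/cos27.1° = 2.471 m; N'_3 = 103·cos27.1° = 91.7; c'Δl = 11.37; W sinα = 46.9
Slice 4: Δl = 1.5/cos49.2° = 2.296 m; N'_4 = 30·cos49.2° = 19.6; c'Δl = 10.56; W sinα = 22.7
Σc'Δl = 40.6 kN/m; ΣN' = 295.1 kN/m; ΣW sinα = 68.9 kN/m
Resisting = 40.6 + 295.1·tan24.4° = 40.6 + 133.8 = 174.4 kN/m
FS = 174.4 / 68.9 = 2.534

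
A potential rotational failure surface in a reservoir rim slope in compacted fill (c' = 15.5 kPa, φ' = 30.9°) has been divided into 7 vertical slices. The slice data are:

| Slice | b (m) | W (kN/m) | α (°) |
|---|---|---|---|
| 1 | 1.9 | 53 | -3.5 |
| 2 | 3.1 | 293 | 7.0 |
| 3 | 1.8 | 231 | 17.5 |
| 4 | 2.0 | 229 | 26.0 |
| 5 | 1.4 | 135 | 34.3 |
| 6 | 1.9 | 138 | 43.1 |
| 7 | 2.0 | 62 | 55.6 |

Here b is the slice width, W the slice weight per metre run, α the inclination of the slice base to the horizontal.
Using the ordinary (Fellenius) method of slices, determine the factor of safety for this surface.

Ordinary method of slices: FS = Σ[c'·Δl_i + (W_i cosα_i)·tanφ'] / Σ W_i sinα_i, with Δl_i = b_i / cosα_i.
Slice 1: Δl = 1.9/cos(-3.5°) = 1.904 m; N'_1 = 53·cos(-3.5°) = 52.9; c'Δl = 29.51; W sinα = -3.2
Slice 2: Δl = 3.1/cos7.0° = 3.123 m; N'_2 = 293·cos7.0° = 290.8; c'Δl = 48.41; W sinα = 35.7
Slice 3: Δl = 1.8/cos17.5° = 1.887 m; N'_3 = 231·cos17.5° = 220.3; c'Δl = 29.25; W sinα = 69.5
Slice 4: Δl = 2.0/cos26.0° = 2.225 m; N'_4 = 229·cos26.0° = 205.8; c'Δl = 34.49; W sinα = 100.4
Slice 5: Δl = 1.4/cos34.3° = 1.695 m; N'_5 = 135·cos34.3° = 111.5; c'Δl = 26.27; W sinα = 76.1
Slice 6: Δl = 1.9/cos43.1° = 2.602 m; N'_6 = 138·cos43.1° = 100.8; c'Δl = 40.33; W sinα = 94.3
Slice 7: Δl = 2.0/cos55.6° = 3.540 m; N'_7 = 62·cos55.6° = 35.0; c'Δl = 54.87; W sinα = 51.2
Σc'Δl = 263.1 kN/m; ΣN' = 1017.2 kN/m; ΣW sinα = 423.8 kN/m
Resisting = 263.1 + 1017.2·tan30.9° = 263.1 + 608.8 = 871.9 kN/m
FS = 871.9 / 423.8 = 2.057

FS = 2.06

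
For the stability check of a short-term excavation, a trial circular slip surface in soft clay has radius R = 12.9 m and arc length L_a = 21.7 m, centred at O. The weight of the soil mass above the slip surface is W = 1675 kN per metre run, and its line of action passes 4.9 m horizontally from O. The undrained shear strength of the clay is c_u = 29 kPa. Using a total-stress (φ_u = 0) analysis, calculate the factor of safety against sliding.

FS = 0.99

Taking moments about the centre O, the resisting moment is provided by the undrained shear strength acting along the arc:
M_R = c_u·L_a·R = 29·21.70·12.9 = 8118.0 kN·m/m
M_D = W·d = 1675·4.9 = 8207.5 kN·m/m
FS = M_R / M_D = 8118.0 / 8207.5 = 0.989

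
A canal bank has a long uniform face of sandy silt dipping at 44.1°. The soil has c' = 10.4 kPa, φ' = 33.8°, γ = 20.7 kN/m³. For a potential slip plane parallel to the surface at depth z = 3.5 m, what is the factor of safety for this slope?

For an infinite slope with a slip plane parallel to the surface (no pore pressure): FS = [c' + γz cos²β tanφ'] / [γz sinβ cosβ].
γz = 20.7·3.5 = 72.45 kN/m²
Numerator = 10.4 + 72.45·cos²44.1°·tan33.8° = 10.4 + 72.45·0.5157·0.6694 = 35.412 kPa
Denominator = 72.45·sin44.1°·cos44.1° = 72.45·0.6959·0.7181 = 36.207 kPa
FS = 35.412 / 36.207 = 0.978

FS = 0.98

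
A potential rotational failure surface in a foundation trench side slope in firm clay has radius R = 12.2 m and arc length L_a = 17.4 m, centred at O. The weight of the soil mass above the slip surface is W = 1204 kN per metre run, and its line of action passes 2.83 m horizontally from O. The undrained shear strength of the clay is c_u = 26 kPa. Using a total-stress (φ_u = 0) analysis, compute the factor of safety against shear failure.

FS = 1.62

Taking moments about the centre O, the resisting moment is provided by the undrained shear strength acting along the arc:
M_R = c_u·L_a·R = 26·17.40·12.2 = 5519.3 kN·m/m
M_D = W·d = 1204·2.83 = 3407.3 kN·m/m
FS = M_R / M_D = 5519.3 / 3407.3 = 1.620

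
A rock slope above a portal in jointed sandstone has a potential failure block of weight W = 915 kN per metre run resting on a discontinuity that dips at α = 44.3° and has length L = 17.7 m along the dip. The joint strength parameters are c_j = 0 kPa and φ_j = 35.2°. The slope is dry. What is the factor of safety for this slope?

FS = 0.72

Resolving the block weight along and normal to the plane and applying the Mohr–Coulomb strength on the joint:
N' = W cosα = 915·cos44.3° = 654.9 kN/m
Driving force T = W sinα = 915·sin44.3° = 639.0 kN/m
Resisting force R = c_j·L + N'·tanφ_j = 0·17.7 + 654.9·tan35.2° = 0.0 + 462.0 = 462.0 kN/m
FS = R / T = 462.0 / 639.0 = 0.723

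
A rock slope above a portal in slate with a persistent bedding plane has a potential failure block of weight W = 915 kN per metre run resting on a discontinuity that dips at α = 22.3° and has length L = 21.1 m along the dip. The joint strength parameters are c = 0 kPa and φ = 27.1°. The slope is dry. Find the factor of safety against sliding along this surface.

FS = 1.25

Resolving the block weight along and normal to the plane and applying the Mohr–Coulomb strength on the joint:
N' = W cosα = 915·cos22.3° = 846.6 kN/m
Driving force T = W sinα = 915·sin22.3° = 347.2 kN/m
Resisting force R = c·L + N'·tanφ = 0·21.1 + 846.6·tan27.1° = 0.0 + 433.2 = 433.2 kN/m
FS = R / T = 433.2 / 347.2 = 1.248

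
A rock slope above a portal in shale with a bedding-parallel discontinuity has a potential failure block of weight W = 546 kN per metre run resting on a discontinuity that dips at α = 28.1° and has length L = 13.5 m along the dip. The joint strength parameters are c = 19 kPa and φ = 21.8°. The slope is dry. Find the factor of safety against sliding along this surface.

Resolving the block weight along and normal to the plane and applying the Mohr–Coulomb strength on the joint:
N' = W cosα = 546·cos28.1° = 481.6 kN/m
Driving force T = W sinα = 546·sin28.1° = 257.2 kN/m
Resisting force R = c·L + N'·tanφ = 19·13.5 + 481.6·tan21.8° = 256.5 + 192.6 = 449.1 kN/m
FS = R / T = 449.1 / 257.2 = 1.746

FS = 1.75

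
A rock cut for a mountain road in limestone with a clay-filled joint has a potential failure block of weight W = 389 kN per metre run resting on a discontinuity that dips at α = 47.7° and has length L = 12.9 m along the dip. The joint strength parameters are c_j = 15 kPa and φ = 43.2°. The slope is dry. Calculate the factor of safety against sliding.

Resolving the block weight along and normal to the plane and applying the Mohr–Coulomb strength on the joint:
N' = W cosα = 389·cos47.7° = 261.8 kN/m
Driving force T = W sinα = 389·sin47.7° = 287.7 kN/m
Resisting force R = c_j·L + N'·tanφ = 15·12.9 + 261.8·tan43.2° = 193.5 + 245.8 = 439.3 kN/m
FS = R / T = 439.3 / 287.7 = 1.527

FS = 1.53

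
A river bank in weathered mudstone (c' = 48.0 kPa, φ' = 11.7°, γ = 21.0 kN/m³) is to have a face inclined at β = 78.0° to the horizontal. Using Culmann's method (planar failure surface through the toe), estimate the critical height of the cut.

H_c = 14.64 m

Culmann's analysis gives the critical failure plane at α_cr = (β + φ')/2 = (78.0 + 11.7)/2 = 44.9°, and the critical height
H_c = (4c'/γ) · sinβ cosφ' / [1 − cos(β − φ')]
    = (4·48.0/21.0) · sin78.0°·cos11.7° / [1 − cos(66.3°)]
    = 9.143 · 0.9781·0.9792 / [1 − 0.4019]
    = 9.143 · 0.9578 / 0.5981
    = 14.64 m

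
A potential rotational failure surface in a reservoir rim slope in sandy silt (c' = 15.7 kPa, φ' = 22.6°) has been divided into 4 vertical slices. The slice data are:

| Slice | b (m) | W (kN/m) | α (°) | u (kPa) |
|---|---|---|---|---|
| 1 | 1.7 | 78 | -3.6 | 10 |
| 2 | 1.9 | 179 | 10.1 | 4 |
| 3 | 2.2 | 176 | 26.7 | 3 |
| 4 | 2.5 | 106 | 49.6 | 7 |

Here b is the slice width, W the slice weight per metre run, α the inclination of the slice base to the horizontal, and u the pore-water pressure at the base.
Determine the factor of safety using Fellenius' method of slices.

Ordinary method of slices: FS = Σ[c'·Δl_i + (W_i cosα_i − u_i·Δl_i)·tanφ'] / Σ W_i sinα_i, with Δl_i = b_i / cosα_i.
Slice 1: Δl = 1.7/cos(-3.6°) = 1.703 m; N'_1 = 78·cos(-3.6°) − 10·1.703 = 60.8; c'Δl = 26.74; W sinα = -4.9
Slice 2: Δl = 1.9/cos10.1° = 1.930 m; N'_2 = 179·cos10.1° − 4·1.930 = 168.5; c'Δl = 30.30; W sinα = 31.4
Slice 3: Δl = 2.2/cos26.7° = 2.463 m; N'_3 = 176·cos26.7° − 3·2.463 = 149.8; c'Δl = 38.66; W sinα = 79.1
Slice 4: Δl = 2.5/cos49.6° = 3.857 m; N'_4 = 106·cos49.6° − 7·3.857 = 41.7; c'Δl = 60.56; W sinα = 80.7
Σc'Δl = 156.3 kN/m; ΣN' = 420.9 kN/m; ΣW sinα = 186.3 kN/m
Resisting = 156.3 + 420.9·tan22.6° = 156.3 + 175.2 = 331.5 kN/m
FS = 331.5 / 186.3 = 1.779

FS = 1.78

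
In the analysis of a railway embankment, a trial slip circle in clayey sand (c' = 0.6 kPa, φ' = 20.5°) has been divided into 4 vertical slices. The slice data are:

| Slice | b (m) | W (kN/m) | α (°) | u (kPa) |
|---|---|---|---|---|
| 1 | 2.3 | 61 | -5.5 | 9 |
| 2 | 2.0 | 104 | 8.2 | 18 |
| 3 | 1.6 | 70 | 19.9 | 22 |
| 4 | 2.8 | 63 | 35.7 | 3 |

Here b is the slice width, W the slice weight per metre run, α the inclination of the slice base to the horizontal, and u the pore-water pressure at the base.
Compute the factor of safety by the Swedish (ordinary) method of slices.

FS = 1.03

Ordinary method of slices: FS = Σ[c'·Δl_i + (W_i cosα_i − u_i·Δl_i)·tanφ'] / Σ W_i sinα_i, with Δl_i = b_i / cosα_i.
Slice 1: Δl = 2.3/cos(-5.5°) = 2.311 m; N'_1 = 61·cos(-5.5°) − 9·2.311 = 39.9; c'Δl = 1.39; W sinα = -5.8
Slice 2: Δl = 2.0/cos8.2° = 2.021 m; N'_2 = 104·cos8.2° − 18·2.021 = 66.6; c'Δl = 1.21; W sinα = 14.8
Slice 3: Δl = 1.6/cos19.9° = 1.702 m; N'_3 = 70·cos19.9° − 22·1.702 = 28.4; c'Δl = 1.02; W sinα = 23.8
Slice 4: Δl = 2.8/cos35.7° = 3.448 m; N'_4 = 63·cos35.7° − 3·3.448 = 40.8; c'Δl = 2.07; W sinα = 36.8
Σc'Δl = 5.7 kN/m; ΣN' = 175.7 kN/m; ΣW sinα = 69.6 kN/m
Resisting = 5.7 + 175.7·tan20.5° = 5.7 + 65.7 = 71.4 kN/m
FS = 71.4 / 69.6 = 1.026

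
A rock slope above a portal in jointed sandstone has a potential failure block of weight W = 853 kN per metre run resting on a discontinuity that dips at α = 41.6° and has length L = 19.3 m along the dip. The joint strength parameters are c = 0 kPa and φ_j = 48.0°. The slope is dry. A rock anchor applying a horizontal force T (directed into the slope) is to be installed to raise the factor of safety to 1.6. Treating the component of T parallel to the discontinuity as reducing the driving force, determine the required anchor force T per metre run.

Resolving forces along and normal to the sliding plane, with the horizontal anchor force T adding T·sinα to the effective normal force and T·cosα acting up the plane against the driving force:
FS = [cL + (W cosα + T sinα) tanφ_j] / [W sinα − T cosα]
Without the anchor: N' = 637.9 kN/m, driving T_d = 566.3 kN/m, resisting R = 0·19.3 + 637.9·tan48.0° = 708.4 kN/m, FS = 1.25.
Setting FS = 1.6 and solving for T:
1.6·(566.3 − T cos41.6°) = 708.4 + T sin41.6°·tan48.0°
T·(sin41.6°·tan48.0° + 1.6·cos41.6°) = 1.6·566.3 − 708.4
T·(0.6639·1.1106 + 1.6·0.7478) = 906.1 − 708.4 = 197.7
T·1.9338 = 197.7
T = 102.2 kN/m

T = 102 kN/m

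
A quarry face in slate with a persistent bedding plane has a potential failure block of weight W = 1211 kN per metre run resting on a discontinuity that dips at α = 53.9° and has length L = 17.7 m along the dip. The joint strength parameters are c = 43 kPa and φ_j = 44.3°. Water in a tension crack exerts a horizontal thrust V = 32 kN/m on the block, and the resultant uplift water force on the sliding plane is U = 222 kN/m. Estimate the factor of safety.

Resolving the block weight along and normal to the plane and applying the Mohr–Coulomb strength on the joint:
N' = W cosα − U − V sinα = 1211·cos53.9° − 222 − 32·sin53.9° = 465.7 kN/m
Driving force T = W sinα + V cosα = 1211·sin53.9° + 32·cos53.9° = 997.3 kN/m
Resisting force R = c·L + N'·tanφ_j = 43·17.7 + 465.7·tan44.3° = 761.1 + 454.4 = 1215.5 kN/m
FS = R / T = 1215.5 / 997.3 = 1.219

FS = 1.22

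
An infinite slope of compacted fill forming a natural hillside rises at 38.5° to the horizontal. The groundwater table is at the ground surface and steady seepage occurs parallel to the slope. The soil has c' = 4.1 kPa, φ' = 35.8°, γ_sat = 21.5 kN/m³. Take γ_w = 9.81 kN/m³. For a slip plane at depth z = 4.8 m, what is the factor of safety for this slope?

With seepage parallel to the slope and the water table at the surface, the effective normal stress on the slip plane uses the buoyant unit weight γ' = γ_sat − γ_w while the driving shear stress uses γ_sat:
FS = [c' + γ' z cos²β tanφ'] / [γ_sat z sinβ cosβ]
γ' = 21.5 − 9.81 = 11.69 kN/m³
Numerator = 4.1 + 11.69·4.8·cos²38.5°·tan35.8° = 4.1 + 11.69·4.8·0.6125·0.7212 = 28.886 kPa
Denominator = 21.5·4.8·sin38.5°·cos38.5° = 21.5·4.8·0.6225·0.7826 = 50.277 kPa
FS = 28.886 / 50.277 = 0.575

FS = 0.57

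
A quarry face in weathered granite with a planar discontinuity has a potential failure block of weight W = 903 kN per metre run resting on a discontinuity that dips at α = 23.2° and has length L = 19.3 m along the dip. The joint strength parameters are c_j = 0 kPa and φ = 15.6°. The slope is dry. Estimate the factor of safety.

FS = 0.65

Resolving the block weight along and normal to the plane and applying the Mohr–Coulomb strength on the joint:
N' = W cosα = 903·cos23.2° = 830.0 kN/m
Driving force T = W sinα = 903·sin23.2° = 355.7 kN/m
Resisting force R = c_j·L + N'·tanφ = 0·19.3 + 830.0·tan15.6° = 0.0 + 231.7 = 231.7 kN/m
FS = R / T = 231.7 / 355.7 = 0.651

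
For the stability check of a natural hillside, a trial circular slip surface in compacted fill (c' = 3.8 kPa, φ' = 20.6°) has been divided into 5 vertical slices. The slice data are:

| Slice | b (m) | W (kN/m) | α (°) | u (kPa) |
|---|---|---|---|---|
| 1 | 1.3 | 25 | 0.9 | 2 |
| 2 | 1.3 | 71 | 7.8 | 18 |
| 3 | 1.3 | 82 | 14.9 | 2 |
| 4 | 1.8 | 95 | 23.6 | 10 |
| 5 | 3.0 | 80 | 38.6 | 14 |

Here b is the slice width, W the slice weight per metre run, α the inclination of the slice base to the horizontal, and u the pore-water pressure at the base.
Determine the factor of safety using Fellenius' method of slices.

FS = 1.01

Ordinary method of slices: FS = Σ[c'·Δl_i + (W_i cosα_i − u_i·Δl_i)·tanφ'] / Σ W_i sinα_i, with Δl_i = b_i / cosα_i.
Slice 1: Δl = 1.3/cos0.9° = 1.300 m; N'_1 = 25·cos0.9° − 2·1.300 = 22.4; c'Δl = 4.94; W sinα = 0.4
Slice 2: Δl = 1.3/cos7.8° = 1.312 m; N'_2 = 71·cos7.8° − 18·1.312 = 46.7; c'Δl = 4.99; W sinα = 9.6
Slice 3: Δl = 1.3/cos14.9° = 1.345 m; N'_3 = 82·cos14.9° − 2·1.345 = 76.6; c'Δl = 5.11; W sinα = 21.1
Slice 4: Δl = 1.8/cos23.6° = 1.964 m; N'_4 = 95·cos23.6° − 10·1.964 = 67.4; c'Δl = 7.46; W sinα = 38.0
Slice 5: Δl = 3.0/cos38.6° = 3.839 m; N'_5 = 80·cos38.6° − 14·3.839 = 8.8; c'Δl = 14.59; W sinα = 49.9
Σc'Δl = 37.1 kN/m; ΣN' = 221.9 kN/m; ΣW sinα = 119.1 kN/m
Resisting = 37.1 + 221.9·tan20.6° = 37.1 + 83.4 = 120.5 kN/m
FS = 120.5 / 119.1 = 1.012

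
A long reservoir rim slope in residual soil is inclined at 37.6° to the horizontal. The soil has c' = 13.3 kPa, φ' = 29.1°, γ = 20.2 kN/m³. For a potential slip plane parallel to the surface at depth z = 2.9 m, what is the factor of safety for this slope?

For an infinite slope with a slip plane parallel to the surface (no pore pressure): FS = [c' + γz cos²β tanφ'] / [γz sinβ cosβ].
γz = 20.2·2.9 = 58.58 kN/m²
Numerator = 13.3 + 58.58·cos²37.6°·tan29.1° = 13.3 + 58.58·0.6277·0.5566 = 33.767 kPa
Denominator = 58.58·sin37.6°·cos37.6° = 58.58·0.6101·0.7923 = 28.318 kPa
FS = 33.767 / 28.318 = 1.192

FS = 1.19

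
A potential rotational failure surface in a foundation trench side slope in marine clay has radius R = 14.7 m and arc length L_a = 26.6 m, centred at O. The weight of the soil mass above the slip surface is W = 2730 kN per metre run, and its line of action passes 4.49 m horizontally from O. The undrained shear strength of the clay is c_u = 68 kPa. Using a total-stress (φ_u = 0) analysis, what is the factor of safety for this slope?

FS = 2.17

Taking moments about the centre O, the resisting moment is provided by the undrained shear strength acting along the arc:
M_R = c_u·L_a·R = 68·26.60·14.7 = 26589.4 kN·m/m
M_D = W·d = 2730·4.49 = 12257.7 kN·m/m
FS = M_R / M_D = 26589.4 / 12257.7 = 2.169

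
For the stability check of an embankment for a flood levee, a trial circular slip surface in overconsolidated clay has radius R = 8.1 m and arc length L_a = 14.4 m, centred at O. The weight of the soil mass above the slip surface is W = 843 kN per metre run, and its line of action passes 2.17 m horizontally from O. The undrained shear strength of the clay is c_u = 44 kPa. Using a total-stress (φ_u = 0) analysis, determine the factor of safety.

FS = 2.81

Taking moments about the centre O, the resisting moment is provided by the undrained shear strength acting along the arc:
M_R = c_u·L_a·R = 44·14.40·8.1 = 5132.2 kN·m/m
M_D = W·d = 843·2.17 = 1829.3 kN·m/m
FS = M_R / M_D = 5132.2 / 1829.3 = 2.806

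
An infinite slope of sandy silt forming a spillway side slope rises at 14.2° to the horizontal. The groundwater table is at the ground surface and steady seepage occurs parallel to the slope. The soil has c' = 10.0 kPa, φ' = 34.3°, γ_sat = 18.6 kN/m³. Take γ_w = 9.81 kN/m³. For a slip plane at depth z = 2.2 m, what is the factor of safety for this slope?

With seepage parallel to the slope and the water table at the surface, the effective normal stress on the slip plane uses the buoyant unit weight γ' = γ_sat − γ_w while the driving shear stress uses γ_sat:
FS = [c' + γ' z cos²β tanφ'] / [γ_sat z sinβ cosβ]
γ' = 18.6 − 9.81 = 8.79 kN/m³
Numerator = 10.0 + 8.79·2.2·cos²14.2°·tan34.3° = 10.0 + 8.79·2.2·0.9398·0.6822 = 22.398 kPa
Denominator = 18.6·2.2·sin14.2°·cos14.2° = 18.6·2.2·0.2453·0.9694 = 9.731 kPa
FS = 22.398 / 9.731 = 2.302

FS = 2.30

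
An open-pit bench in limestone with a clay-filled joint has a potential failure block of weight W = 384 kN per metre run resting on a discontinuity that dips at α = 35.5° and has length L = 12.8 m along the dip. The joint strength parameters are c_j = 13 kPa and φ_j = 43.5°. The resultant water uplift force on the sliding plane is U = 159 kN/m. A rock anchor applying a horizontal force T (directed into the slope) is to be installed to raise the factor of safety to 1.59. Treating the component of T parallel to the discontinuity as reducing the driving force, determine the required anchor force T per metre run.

Resolving forces along and normal to the sliding plane, with the horizontal anchor force T adding T·sinα to the effective normal force and T·cosα acting up the plane against the driving force:
FS = [c_jL + (W cosα − U + T sinα) tanφ_j] / [W sinα − T cosα]
Without the anchor: N' = 153.6 kN/m, driving T_d = 223.0 kN/m, resisting R = 13·12.8 + 153.6·tan43.5° = 312.2 kN/m, FS = 1.40.
Setting FS = 1.59 and solving for T:
1.59·(223.0 − T cos35.5°) = 312.2 + T sin35.5°·tan43.5°
T·(sin35.5°·tan43.5° + 1.59·cos35.5°) = 1.59·223.0 − 312.2
T·(0.5807·0.9490 + 1.59·0.8141) = 354.6 − 312.2 = 42.4
T·1.8455 = 42.4
T = 23.0 kN/m

T = 23 kN/m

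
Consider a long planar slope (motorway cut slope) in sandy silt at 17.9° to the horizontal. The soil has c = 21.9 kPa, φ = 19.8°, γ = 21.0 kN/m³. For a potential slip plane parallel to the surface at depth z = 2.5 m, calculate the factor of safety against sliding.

For an infinite slope with a slip plane parallel to the surface (no pore pressure): FS = [c + γz cos²β tanφ] / [γz sinβ cosβ].
γz = 21.0·2.5 = 52.50 kN/m²
Numerator = 21.9 + 52.50·cos²17.9°·tan19.8° = 21.9 + 52.50·0.9055·0.3600 = 39.016 kPa
Denominator = 52.50·sin17.9°·cos17.9° = 52.50·0.3074·0.9516 = 15.355 kPa
FS = 39.016 / 15.355 = 2.541

FS = 2.54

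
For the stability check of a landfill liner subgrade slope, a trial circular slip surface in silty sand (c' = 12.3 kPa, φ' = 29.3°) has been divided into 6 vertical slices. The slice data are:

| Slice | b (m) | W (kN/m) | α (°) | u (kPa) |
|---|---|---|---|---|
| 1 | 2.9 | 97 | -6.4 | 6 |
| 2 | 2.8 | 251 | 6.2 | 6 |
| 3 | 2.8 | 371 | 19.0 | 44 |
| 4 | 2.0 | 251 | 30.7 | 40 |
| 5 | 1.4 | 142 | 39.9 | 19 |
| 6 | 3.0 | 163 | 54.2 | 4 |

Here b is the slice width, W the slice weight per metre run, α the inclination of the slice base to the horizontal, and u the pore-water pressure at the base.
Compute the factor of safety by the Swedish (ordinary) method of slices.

FS = 1.38

Ordinary method of slices: FS = Σ[c'·Δl_i + (W_i cosα_i − u_i·Δl_i)·tanφ'] / Σ W_i sinα_i, with Δl_i = b_i / cosα_i.
Slice 1: Δl = 2.9/cos(-6.4°) = 2.918 m; N'_1 = 97·cos(-6.4°) − 6·2.918 = 78.9; c'Δl = 35.89; W sinα = -10.8
Slice 2: Δl = 2.8/cos6.2° = 2.816 m; N'_2 = 251·cos6.2° − 6·2.816 = 232.6; c'Δl = 34.64; W sinα = 27.1
Slice 3: Δl = 2.8/cos19.0° = 2.961 m; N'_3 = 371·cos19.0° − 44·2.961 = 220.5; c'Δl = 36.42; W sinα = 120.8
Slice 4: Δl = 2.0/cos30.7° = 2.326 m; N'_4 = 251·cos30.7° − 40·2.326 = 122.8; c'Δl = 28.61; W sinα = 128.1
Slice 5: Δl = 1.4/cos39.9° = 1.825 m; N'_5 = 142·cos39.9° − 19·1.825 = 74.3; c'Δl = 22.45; W sinα = 91.1
Slice 6: Δl = 3.0/cos54.2° = 5.129 m; N'_6 = 163·cos54.2° − 4·5.129 = 74.8; c'Δl = 63.08; W sinα = 132.2
Σc'Δl = 221.1 kN/m; ΣN' = 803.9 kN/m; ΣW sinα = 488.5 kN/m
Resisting = 221.1 + 803.9·tan29.3° = 221.1 + 451.1 = 672.2 kN/m
FS = 672.2 / 488.5 = 1.376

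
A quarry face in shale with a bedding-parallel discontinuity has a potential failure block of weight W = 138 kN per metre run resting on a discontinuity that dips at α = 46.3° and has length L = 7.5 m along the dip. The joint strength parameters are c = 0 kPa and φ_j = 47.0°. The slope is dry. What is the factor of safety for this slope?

Resolving the block weight along and normal to the plane and applying the Mohr–Coulomb strength on the joint:
N' = W cosα = 138·cos46.3° = 95.3 kN/m
Driving force T = W sinα = 138·sin46.3° = 99.8 kN/m
Resisting force R = c·L + N'·tanφ_j = 0·7.5 + 95.3·tan47.0° = 0.0 + 102.2 = 102.2 kN/m
FS = R / T = 102.2 / 99.8 = 1.025

FS = 1.02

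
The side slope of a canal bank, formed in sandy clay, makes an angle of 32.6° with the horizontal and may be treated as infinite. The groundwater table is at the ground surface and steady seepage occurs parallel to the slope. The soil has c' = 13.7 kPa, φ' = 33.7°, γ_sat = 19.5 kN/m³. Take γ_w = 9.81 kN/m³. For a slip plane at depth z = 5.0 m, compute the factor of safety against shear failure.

FS = 0.83

With seepage parallel to the slope and the water table at the surface, the effective normal stress on the slip plane uses the buoyant unit weight γ' = γ_sat − γ_w while the driving shear stress uses γ_sat:
FS = [c' + γ' z cos²β tanφ'] / [γ_sat z sinβ cosβ]
γ' = 19.5 − 9.81 = 9.69 kN/m³
Numerator = 13.7 + 9.69·5.0·cos²32.6°·tan33.7° = 13.7 + 9.69·5.0·0.7097·0.6669 = 36.633 kPa
Denominator = 19.5·5.0·sin32.6°·cos32.6° = 19.5·5.0·0.5388·0.8425 = 44.254 kPa
FS = 36.633 / 44.254 = 0.828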